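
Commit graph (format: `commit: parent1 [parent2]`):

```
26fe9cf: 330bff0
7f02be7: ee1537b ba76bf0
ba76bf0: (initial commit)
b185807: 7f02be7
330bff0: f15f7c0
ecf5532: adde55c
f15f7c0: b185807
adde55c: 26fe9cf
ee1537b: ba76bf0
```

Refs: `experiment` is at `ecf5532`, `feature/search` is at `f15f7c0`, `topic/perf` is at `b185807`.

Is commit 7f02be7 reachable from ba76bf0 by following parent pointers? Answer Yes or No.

Ancestors of ba76bf0: {ba76bf0}.
7f02be7 is not in that set, so it is not an ancestor of ba76bf0.

No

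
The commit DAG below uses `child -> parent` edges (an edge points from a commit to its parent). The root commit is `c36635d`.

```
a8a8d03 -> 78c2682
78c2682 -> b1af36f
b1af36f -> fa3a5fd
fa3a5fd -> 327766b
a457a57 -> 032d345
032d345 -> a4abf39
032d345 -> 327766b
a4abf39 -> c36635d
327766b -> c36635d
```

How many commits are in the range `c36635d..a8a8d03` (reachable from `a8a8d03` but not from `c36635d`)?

5

Reachable from a8a8d03: {327766b, 78c2682, a8a8d03, b1af36f, c36635d, fa3a5fd}.
Reachable from c36635d: {c36635d}.
In a8a8d03's history but not c36635d's: {327766b, 78c2682, a8a8d03, b1af36f, fa3a5fd} — 5 commits.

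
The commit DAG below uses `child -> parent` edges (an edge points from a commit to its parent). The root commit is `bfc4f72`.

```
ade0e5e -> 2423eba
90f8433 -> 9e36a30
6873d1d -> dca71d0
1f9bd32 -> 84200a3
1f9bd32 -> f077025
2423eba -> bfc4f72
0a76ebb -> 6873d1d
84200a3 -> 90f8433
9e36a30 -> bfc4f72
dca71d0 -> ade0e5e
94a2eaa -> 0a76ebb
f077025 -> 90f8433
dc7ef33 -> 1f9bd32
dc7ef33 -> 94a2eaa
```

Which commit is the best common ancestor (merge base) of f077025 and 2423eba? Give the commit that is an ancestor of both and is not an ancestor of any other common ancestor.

bfc4f72

Ancestors of f077025: {90f8433, 9e36a30, bfc4f72, f077025}.
Ancestors of 2423eba: {2423eba, bfc4f72}.
Common ancestors: {bfc4f72}.
The only common ancestor is bfc4f72, so it is the merge base.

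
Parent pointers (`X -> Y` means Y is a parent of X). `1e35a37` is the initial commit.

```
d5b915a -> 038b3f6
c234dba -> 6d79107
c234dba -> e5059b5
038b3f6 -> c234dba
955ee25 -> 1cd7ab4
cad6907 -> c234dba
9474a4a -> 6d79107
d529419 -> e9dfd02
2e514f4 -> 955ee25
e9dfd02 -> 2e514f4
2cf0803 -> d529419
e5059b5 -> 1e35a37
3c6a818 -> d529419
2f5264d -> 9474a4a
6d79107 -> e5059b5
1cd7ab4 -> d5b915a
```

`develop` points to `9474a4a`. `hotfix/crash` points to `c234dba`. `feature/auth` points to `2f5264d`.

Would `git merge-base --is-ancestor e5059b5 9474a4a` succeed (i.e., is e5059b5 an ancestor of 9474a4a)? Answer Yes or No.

Yes

Ancestors of 9474a4a (commits reachable by following parents): {1e35a37, 6d79107, 9474a4a, e5059b5}.
e5059b5 is in that set, so it is an ancestor of 9474a4a.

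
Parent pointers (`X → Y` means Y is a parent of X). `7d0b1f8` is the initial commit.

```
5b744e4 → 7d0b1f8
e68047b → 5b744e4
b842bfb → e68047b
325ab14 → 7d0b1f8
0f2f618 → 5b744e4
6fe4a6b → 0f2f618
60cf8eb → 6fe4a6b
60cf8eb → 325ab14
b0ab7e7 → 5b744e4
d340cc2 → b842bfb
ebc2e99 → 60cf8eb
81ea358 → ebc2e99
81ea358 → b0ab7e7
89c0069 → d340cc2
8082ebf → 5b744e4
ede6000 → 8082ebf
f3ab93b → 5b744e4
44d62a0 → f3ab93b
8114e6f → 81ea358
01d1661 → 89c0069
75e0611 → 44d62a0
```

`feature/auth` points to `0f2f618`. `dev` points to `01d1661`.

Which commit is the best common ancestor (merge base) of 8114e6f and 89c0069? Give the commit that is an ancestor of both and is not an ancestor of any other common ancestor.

5b744e4

Ancestors of 8114e6f: {0f2f618, 325ab14, 5b744e4, 60cf8eb, 6fe4a6b, 7d0b1f8, 8114e6f, 81ea358, b0ab7e7, ebc2e99}.
Ancestors of 89c0069: {5b744e4, 7d0b1f8, 89c0069, b842bfb, d340cc2, e68047b}.
Common ancestors: {5b744e4, 7d0b1f8}.
Among these, 5b744e4 is not an ancestor of any other common ancestor — it is the merge base.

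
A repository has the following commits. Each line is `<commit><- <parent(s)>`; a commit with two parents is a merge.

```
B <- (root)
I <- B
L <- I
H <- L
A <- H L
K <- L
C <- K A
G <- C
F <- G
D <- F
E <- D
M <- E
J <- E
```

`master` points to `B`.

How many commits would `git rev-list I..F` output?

7

Reachable from F: {A, B, C, F, G, H, I, K, L}.
Reachable from I: {B, I}.
In F's history but not I's: {A, C, F, G, H, K, L} — 7 commits.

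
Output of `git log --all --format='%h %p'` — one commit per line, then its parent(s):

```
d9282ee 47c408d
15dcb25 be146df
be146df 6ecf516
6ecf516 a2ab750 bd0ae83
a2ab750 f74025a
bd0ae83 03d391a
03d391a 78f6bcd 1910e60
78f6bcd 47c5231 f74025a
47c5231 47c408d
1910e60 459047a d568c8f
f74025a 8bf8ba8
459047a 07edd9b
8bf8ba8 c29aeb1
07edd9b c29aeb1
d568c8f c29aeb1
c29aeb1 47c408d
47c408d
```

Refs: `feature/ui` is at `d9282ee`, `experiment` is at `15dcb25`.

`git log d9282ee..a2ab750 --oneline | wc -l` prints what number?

4

Reachable from a2ab750: {47c408d, 8bf8ba8, a2ab750, c29aeb1, f74025a}.
Reachable from d9282ee: {47c408d, d9282ee}.
In a2ab750's history but not d9282ee's: {8bf8ba8, a2ab750, c29aeb1, f74025a} — 4 commits.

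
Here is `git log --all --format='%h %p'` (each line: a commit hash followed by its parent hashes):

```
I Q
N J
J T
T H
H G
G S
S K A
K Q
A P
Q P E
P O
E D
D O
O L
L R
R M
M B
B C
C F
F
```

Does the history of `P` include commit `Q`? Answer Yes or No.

No

Ancestors of P: {B, C, F, L, M, O, P, R}.
Q is not in that set, so it is not an ancestor of P.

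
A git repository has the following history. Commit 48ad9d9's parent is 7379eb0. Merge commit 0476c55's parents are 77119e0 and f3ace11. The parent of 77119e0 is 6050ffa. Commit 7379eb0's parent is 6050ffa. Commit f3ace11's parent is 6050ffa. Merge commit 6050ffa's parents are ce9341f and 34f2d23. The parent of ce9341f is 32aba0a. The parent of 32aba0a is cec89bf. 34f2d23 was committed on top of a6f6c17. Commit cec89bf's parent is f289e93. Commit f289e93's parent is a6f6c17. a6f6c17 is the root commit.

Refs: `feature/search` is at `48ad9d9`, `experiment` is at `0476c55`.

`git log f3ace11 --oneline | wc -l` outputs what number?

8

Walking parent pointers from f3ace11: reachable set = {32aba0a, 34f2d23, 6050ffa, a6f6c17, ce9341f, cec89bf, f289e93, f3ace11}.
That is 8 commits.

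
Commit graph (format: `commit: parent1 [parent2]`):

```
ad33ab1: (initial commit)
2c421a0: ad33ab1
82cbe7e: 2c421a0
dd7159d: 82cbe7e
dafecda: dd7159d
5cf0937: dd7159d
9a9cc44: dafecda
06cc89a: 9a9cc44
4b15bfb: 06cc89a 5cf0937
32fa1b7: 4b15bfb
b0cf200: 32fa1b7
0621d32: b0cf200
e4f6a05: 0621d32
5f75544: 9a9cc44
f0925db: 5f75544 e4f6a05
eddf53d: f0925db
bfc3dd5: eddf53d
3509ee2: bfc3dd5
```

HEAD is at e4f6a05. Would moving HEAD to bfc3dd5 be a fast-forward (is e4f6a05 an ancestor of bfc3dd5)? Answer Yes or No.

Yes

A fast-forward from e4f6a05 to bfc3dd5 is possible iff e4f6a05 is an ancestor of bfc3dd5.
Ancestors of bfc3dd5: {0621d32, 06cc89a, 2c421a0, 32fa1b7, 4b15bfb, 5cf0937, 5f75544, 82cbe7e, 9a9cc44, ad33ab1, b0cf200, bfc3dd5, dafecda, dd7159d, e4f6a05, eddf53d, f0925db}.
e4f6a05 is among them, so fast-forward is possible.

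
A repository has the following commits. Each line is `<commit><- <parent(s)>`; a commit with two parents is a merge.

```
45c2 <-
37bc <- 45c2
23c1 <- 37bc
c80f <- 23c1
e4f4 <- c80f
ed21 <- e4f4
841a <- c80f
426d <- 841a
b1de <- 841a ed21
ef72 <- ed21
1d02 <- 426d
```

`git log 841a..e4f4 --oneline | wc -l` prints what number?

Reachable from e4f4: {23c1, 37bc, 45c2, c80f, e4f4}.
Reachable from 841a: {23c1, 37bc, 45c2, 841a, c80f}.
In e4f4's history but not 841a's: {e4f4} — 1 commit.

1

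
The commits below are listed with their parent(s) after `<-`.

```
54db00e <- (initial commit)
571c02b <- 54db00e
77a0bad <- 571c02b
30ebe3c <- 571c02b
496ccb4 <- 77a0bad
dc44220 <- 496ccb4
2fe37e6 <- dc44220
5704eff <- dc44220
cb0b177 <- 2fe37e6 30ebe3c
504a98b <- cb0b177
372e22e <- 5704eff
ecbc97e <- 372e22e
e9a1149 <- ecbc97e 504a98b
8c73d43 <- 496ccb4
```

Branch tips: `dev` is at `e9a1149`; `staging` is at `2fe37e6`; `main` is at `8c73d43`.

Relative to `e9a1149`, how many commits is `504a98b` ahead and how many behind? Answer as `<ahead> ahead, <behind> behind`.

Reachable from 504a98b: {2fe37e6, 30ebe3c, 496ccb4, 504a98b, 54db00e, 571c02b, 77a0bad, cb0b177, dc44220}.
Reachable from e9a1149: {2fe37e6, 30ebe3c, 372e22e, 496ccb4, 504a98b, 54db00e, 5704eff, 571c02b, 77a0bad, cb0b177, dc44220, e9a1149, ecbc97e}.
Only in 504a98b's history (ahead): {} — 0.
Only in e9a1149's history (behind): {372e22e, 5704eff, e9a1149, ecbc97e} — 4.

0 ahead, 4 behind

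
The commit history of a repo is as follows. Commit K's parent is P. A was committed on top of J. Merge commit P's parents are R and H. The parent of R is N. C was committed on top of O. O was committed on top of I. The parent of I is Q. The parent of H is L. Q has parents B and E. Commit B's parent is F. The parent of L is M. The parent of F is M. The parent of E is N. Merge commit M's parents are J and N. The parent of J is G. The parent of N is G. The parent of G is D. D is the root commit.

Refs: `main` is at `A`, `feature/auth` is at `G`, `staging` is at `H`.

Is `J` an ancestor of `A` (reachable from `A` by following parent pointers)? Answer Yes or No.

Ancestors of A (commits reachable by following parents): {A, D, G, J}.
J is in that set, so it is an ancestor of A.

Yes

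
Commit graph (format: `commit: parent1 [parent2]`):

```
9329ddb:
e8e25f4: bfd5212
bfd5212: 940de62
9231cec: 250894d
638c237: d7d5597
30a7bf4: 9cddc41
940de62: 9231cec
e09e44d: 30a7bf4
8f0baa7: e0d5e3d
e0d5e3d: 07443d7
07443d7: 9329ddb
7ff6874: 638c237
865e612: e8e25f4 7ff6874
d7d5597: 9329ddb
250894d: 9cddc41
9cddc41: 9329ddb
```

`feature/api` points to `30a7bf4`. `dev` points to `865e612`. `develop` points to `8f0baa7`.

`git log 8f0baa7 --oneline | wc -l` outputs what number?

4

Walking parent pointers from 8f0baa7: reachable set = {07443d7, 8f0baa7, 9329ddb, e0d5e3d}.
That is 4 commits.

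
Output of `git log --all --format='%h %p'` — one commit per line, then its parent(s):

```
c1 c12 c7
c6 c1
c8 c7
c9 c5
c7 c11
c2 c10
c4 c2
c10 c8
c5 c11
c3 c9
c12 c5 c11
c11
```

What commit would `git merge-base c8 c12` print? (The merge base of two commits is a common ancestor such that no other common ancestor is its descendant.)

c11

Ancestors of c8: {c11, c7, c8}.
Ancestors of c12: {c11, c12, c5}.
Common ancestors: {c11}.
The only common ancestor is c11, so it is the merge base.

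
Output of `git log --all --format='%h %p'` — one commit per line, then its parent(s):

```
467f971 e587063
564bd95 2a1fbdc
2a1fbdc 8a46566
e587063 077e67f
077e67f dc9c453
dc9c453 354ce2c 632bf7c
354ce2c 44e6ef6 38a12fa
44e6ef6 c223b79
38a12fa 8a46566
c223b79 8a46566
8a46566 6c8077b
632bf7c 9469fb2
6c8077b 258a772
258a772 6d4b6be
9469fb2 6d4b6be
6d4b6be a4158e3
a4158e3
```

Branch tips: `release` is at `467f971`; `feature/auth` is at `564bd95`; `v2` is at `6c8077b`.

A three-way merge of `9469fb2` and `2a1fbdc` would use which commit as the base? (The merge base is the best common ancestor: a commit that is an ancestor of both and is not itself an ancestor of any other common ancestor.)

Ancestors of 9469fb2: {6d4b6be, 9469fb2, a4158e3}.
Ancestors of 2a1fbdc: {258a772, 2a1fbdc, 6c8077b, 6d4b6be, 8a46566, a4158e3}.
Common ancestors: {6d4b6be, a4158e3}.
Among these, 6d4b6be is not an ancestor of any other common ancestor — it is the merge base.

6d4b6be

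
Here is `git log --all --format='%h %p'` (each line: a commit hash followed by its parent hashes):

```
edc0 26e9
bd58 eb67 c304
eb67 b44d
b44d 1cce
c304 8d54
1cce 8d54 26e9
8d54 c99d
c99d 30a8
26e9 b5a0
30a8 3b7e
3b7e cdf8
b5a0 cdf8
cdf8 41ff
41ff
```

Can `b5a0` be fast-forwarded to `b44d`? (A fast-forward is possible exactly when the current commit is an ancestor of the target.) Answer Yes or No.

Yes

A fast-forward from b5a0 to b44d is possible iff b5a0 is an ancestor of b44d.
Ancestors of b44d: {1cce, 26e9, 30a8, 3b7e, 41ff, 8d54, b44d, b5a0, c99d, cdf8}.
b5a0 is among them, so fast-forward is possible.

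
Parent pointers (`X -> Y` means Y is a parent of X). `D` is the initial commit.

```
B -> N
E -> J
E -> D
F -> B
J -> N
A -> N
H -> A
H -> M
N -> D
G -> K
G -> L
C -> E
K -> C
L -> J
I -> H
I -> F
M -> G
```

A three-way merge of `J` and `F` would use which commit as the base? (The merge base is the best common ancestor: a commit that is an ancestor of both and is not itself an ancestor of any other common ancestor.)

N

Ancestors of J: {D, J, N}.
Ancestors of F: {B, D, F, N}.
Common ancestors: {D, N}.
Among these, N is not an ancestor of any other common ancestor — it is the merge base.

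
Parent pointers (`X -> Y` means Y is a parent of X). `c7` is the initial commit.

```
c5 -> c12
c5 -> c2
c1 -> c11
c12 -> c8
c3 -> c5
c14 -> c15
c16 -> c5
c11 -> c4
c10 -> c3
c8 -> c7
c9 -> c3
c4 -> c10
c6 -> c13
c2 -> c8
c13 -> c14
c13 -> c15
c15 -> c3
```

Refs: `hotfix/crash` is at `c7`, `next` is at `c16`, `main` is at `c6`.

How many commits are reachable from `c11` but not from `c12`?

Reachable from c11: {c10, c11, c12, c2, c3, c4, c5, c7, c8}.
Reachable from c12: {c12, c7, c8}.
In c11's history but not c12's: {c10, c11, c2, c3, c4, c5} — 6 commits.

6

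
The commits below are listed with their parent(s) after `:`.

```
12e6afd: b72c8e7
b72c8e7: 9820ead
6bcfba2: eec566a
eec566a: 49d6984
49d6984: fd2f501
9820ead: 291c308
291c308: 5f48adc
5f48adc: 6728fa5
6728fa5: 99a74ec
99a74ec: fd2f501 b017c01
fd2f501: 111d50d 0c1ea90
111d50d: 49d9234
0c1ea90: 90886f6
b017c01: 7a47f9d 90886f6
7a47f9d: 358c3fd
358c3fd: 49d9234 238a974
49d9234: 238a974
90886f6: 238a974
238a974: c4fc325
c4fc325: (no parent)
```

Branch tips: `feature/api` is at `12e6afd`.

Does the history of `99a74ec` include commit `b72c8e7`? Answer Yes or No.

No

Ancestors of 99a74ec: {0c1ea90, 111d50d, 238a974, 358c3fd, 49d9234, 7a47f9d, 90886f6, 99a74ec, b017c01, c4fc325, fd2f501}.
b72c8e7 is not in that set, so it is not an ancestor of 99a74ec.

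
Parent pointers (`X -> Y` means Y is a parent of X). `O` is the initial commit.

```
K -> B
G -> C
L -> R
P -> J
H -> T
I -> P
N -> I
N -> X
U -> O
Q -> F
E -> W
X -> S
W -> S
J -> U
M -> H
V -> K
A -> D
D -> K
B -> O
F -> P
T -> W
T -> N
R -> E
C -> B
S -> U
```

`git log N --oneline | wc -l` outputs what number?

8

Walking parent pointers from N: reachable set = {I, J, N, O, P, S, U, X}.
That is 8 commits.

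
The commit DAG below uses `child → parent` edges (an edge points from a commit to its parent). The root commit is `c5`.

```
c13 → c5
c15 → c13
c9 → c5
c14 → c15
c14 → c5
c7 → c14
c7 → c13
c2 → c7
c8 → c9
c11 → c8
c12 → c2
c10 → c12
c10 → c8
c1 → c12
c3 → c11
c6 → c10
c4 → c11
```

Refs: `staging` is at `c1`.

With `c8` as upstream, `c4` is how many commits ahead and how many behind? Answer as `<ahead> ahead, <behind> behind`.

Reachable from c4: {c11, c4, c5, c8, c9}.
Reachable from c8: {c5, c8, c9}.
Only in c4's history (ahead): {c11, c4} — 2.
Only in c8's history (behind): {} — 0.

2 ahead, 0 behind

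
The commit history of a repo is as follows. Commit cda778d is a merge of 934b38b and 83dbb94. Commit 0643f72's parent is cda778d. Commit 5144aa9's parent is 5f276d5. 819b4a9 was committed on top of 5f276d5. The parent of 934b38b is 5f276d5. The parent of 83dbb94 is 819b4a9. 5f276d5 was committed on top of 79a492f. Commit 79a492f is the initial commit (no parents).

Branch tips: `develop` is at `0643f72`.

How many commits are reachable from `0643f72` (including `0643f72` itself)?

7

Walking parent pointers from 0643f72: reachable set = {0643f72, 5f276d5, 79a492f, 819b4a9, 83dbb94, 934b38b, cda778d}.
That is 7 commits.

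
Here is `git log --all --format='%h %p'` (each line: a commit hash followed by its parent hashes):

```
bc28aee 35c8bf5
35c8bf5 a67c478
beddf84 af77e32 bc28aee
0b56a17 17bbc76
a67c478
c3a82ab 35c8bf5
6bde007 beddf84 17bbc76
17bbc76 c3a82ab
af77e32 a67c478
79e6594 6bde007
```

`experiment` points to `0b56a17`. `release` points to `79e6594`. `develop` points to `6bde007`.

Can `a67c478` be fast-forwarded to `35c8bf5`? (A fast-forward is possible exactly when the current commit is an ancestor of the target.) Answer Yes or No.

A fast-forward from a67c478 to 35c8bf5 is possible iff a67c478 is an ancestor of 35c8bf5.
Ancestors of 35c8bf5: {35c8bf5, a67c478}.
a67c478 is among them, so fast-forward is possible.

Yes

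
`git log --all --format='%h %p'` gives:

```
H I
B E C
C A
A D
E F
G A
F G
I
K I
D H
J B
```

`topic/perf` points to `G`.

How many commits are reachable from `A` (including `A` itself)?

4

Walking parent pointers from A: reachable set = {A, D, H, I}.
That is 4 commits.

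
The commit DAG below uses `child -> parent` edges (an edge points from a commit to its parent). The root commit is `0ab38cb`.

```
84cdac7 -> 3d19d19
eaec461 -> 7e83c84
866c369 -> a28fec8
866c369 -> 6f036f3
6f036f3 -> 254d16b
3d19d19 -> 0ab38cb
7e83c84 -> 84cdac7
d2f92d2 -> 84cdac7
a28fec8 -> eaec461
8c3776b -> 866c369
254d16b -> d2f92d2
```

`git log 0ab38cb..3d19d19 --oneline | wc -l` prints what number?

1

Reachable from 3d19d19: {0ab38cb, 3d19d19}.
Reachable from 0ab38cb: {0ab38cb}.
In 3d19d19's history but not 0ab38cb's: {3d19d19} — 1 commit.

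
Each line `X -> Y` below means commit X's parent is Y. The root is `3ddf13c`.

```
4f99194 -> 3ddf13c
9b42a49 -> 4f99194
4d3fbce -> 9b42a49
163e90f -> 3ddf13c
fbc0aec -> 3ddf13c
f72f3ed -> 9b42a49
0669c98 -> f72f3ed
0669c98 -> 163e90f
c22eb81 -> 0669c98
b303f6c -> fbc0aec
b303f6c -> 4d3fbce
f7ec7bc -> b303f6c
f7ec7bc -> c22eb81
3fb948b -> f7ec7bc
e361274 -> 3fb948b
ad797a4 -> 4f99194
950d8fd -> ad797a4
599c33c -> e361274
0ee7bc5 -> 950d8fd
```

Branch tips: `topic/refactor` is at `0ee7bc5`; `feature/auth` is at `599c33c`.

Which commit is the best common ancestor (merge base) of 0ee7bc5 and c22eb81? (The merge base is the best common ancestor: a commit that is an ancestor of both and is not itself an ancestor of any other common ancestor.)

4f99194

Ancestors of 0ee7bc5: {0ee7bc5, 3ddf13c, 4f99194, 950d8fd, ad797a4}.
Ancestors of c22eb81: {0669c98, 163e90f, 3ddf13c, 4f99194, 9b42a49, c22eb81, f72f3ed}.
Common ancestors: {3ddf13c, 4f99194}.
Among these, 4f99194 is not an ancestor of any other common ancestor — it is the merge base.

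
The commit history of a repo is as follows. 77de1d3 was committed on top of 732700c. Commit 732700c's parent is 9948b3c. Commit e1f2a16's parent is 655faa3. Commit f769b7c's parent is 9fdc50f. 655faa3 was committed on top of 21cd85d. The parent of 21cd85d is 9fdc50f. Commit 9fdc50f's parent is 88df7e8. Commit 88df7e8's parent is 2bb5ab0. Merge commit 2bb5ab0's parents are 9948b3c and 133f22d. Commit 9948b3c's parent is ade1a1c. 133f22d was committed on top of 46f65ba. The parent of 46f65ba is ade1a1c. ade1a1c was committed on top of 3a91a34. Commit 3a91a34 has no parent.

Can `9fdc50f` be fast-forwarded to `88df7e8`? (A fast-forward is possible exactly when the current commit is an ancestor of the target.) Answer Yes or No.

No

A fast-forward from 9fdc50f to 88df7e8 is possible iff 9fdc50f is an ancestor of 88df7e8.
Ancestors of 88df7e8: {133f22d, 2bb5ab0, 3a91a34, 46f65ba, 88df7e8, 9948b3c, ade1a1c}.
9fdc50f is not among them, so fast-forward is not possible.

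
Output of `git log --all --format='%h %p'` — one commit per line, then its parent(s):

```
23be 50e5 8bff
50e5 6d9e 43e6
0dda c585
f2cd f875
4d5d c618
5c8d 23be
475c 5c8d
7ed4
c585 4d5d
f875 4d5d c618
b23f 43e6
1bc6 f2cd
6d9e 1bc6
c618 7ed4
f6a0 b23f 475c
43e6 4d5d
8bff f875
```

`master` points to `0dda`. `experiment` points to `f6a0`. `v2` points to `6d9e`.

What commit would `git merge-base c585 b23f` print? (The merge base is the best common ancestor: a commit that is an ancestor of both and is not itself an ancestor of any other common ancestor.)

4d5d

Ancestors of c585: {4d5d, 7ed4, c585, c618}.
Ancestors of b23f: {43e6, 4d5d, 7ed4, b23f, c618}.
Common ancestors: {4d5d, 7ed4, c618}.
Among these, 4d5d is not an ancestor of any other common ancestor — it is the merge base.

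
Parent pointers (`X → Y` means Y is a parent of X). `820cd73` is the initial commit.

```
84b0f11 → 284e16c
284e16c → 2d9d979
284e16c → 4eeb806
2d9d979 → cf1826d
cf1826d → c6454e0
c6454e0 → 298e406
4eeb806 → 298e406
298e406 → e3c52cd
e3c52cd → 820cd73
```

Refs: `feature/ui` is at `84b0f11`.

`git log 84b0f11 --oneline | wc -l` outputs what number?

9

Walking parent pointers from 84b0f11: reachable set = {284e16c, 298e406, 2d9d979, 4eeb806, 820cd73, 84b0f11, c6454e0, cf1826d, e3c52cd}.
That is 9 commits.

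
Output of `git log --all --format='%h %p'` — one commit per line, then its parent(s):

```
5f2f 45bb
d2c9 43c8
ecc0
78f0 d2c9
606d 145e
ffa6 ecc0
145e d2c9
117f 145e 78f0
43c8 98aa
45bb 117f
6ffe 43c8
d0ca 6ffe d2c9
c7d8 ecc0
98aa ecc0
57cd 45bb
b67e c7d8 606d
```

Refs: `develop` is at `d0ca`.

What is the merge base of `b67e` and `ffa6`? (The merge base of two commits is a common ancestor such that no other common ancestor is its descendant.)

Ancestors of b67e: {145e, 43c8, 606d, 98aa, b67e, c7d8, d2c9, ecc0}.
Ancestors of ffa6: {ecc0, ffa6}.
Common ancestors: {ecc0}.
The only common ancestor is ecc0, so it is the merge base.

ecc0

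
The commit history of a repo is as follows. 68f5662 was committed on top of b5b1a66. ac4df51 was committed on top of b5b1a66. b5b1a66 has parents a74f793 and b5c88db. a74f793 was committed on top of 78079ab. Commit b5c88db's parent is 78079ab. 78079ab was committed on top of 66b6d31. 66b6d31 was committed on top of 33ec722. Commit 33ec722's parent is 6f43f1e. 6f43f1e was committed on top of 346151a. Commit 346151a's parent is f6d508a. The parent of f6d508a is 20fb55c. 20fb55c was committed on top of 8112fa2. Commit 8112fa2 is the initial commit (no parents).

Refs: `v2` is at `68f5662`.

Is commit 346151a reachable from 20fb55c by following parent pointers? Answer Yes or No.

No

Ancestors of 20fb55c: {20fb55c, 8112fa2}.
346151a is not in that set, so it is not an ancestor of 20fb55c.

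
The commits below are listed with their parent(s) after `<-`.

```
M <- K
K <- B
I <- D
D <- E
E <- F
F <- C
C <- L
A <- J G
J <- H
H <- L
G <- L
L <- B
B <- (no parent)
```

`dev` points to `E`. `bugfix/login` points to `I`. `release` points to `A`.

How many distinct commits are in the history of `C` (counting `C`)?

3

Walking parent pointers from C: reachable set = {B, C, L}.
That is 3 commits.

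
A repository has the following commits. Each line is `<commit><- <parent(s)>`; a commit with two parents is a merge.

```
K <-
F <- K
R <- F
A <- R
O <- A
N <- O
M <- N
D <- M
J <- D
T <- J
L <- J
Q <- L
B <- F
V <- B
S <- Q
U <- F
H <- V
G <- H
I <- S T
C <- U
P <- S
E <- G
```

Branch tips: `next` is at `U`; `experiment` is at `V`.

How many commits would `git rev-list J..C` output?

Reachable from C: {C, F, K, U}.
Reachable from J: {A, D, F, J, K, M, N, O, R}.
In C's history but not J's: {C, U} — 2 commits.

2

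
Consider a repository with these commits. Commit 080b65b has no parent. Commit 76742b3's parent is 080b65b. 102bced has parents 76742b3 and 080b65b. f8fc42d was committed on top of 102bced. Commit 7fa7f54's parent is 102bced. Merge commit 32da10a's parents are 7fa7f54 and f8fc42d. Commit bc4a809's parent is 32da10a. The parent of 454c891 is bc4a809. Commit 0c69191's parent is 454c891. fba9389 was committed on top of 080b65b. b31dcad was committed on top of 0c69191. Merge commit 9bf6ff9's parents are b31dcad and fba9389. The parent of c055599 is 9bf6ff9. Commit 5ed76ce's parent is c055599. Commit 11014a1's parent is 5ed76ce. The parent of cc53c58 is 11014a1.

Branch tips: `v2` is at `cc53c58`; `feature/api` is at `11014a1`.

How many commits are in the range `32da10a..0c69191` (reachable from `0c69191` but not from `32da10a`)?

Reachable from 0c69191: {080b65b, 0c69191, 102bced, 32da10a, 454c891, 76742b3, 7fa7f54, bc4a809, f8fc42d}.
Reachable from 32da10a: {080b65b, 102bced, 32da10a, 76742b3, 7fa7f54, f8fc42d}.
In 0c69191's history but not 32da10a's: {0c69191, 454c891, bc4a809} — 3 commits.

3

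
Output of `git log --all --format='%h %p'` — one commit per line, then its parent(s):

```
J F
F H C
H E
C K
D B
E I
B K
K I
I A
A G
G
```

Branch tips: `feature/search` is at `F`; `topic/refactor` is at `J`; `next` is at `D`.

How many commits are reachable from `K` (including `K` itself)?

4

Walking parent pointers from K: reachable set = {A, G, I, K}.
That is 4 commits.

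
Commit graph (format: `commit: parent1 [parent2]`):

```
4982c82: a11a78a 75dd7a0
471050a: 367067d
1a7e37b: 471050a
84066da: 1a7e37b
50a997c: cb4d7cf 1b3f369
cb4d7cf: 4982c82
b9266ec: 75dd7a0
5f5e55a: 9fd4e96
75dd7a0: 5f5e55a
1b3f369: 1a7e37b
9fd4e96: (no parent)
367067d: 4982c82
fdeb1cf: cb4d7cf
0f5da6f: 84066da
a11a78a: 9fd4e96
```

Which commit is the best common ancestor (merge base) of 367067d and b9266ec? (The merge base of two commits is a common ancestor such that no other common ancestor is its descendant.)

Ancestors of 367067d: {367067d, 4982c82, 5f5e55a, 75dd7a0, 9fd4e96, a11a78a}.
Ancestors of b9266ec: {5f5e55a, 75dd7a0, 9fd4e96, b9266ec}.
Common ancestors: {5f5e55a, 75dd7a0, 9fd4e96}.
Among these, 75dd7a0 is not an ancestor of any other common ancestor — it is the merge base.

75dd7a0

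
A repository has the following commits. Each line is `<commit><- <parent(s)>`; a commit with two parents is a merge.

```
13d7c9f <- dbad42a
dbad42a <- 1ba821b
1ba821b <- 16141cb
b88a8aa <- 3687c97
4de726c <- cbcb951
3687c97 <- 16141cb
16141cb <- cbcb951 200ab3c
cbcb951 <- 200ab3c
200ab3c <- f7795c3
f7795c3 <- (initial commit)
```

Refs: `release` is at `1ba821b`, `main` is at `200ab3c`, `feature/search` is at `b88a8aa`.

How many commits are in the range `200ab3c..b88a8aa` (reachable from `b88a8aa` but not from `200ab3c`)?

4

Reachable from b88a8aa: {16141cb, 200ab3c, 3687c97, b88a8aa, cbcb951, f7795c3}.
Reachable from 200ab3c: {200ab3c, f7795c3}.
In b88a8aa's history but not 200ab3c's: {16141cb, 3687c97, b88a8aa, cbcb951} — 4 commits.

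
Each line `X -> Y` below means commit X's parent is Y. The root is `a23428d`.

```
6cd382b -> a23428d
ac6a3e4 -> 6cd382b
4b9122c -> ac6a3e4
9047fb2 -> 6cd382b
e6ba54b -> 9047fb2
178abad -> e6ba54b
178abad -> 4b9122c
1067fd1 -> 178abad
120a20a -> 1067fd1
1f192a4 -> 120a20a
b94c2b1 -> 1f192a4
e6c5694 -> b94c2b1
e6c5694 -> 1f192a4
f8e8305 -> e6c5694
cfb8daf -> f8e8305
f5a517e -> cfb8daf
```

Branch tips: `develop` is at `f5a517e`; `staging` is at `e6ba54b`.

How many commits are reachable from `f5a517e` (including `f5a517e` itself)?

15

Walking parent pointers from f5a517e: reachable set = {1067fd1, 120a20a, 178abad, 1f192a4, 4b9122c, 6cd382b, 9047fb2, a23428d, ac6a3e4, b94c2b1, cfb8daf, e6ba54b, e6c5694, f5a517e, f8e8305}.
That is 15 commits.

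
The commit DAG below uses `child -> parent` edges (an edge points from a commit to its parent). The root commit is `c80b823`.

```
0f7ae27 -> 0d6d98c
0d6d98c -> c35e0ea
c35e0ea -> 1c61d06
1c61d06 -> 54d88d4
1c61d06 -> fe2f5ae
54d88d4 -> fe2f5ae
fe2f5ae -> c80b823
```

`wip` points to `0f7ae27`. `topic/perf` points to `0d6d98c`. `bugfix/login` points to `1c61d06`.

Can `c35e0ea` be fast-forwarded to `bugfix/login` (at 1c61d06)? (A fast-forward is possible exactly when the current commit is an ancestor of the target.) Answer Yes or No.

A fast-forward from c35e0ea to 1c61d06 is possible iff c35e0ea is an ancestor of 1c61d06.
Ancestors of 1c61d06: {1c61d06, 54d88d4, c80b823, fe2f5ae}.
c35e0ea is not among them, so fast-forward is not possible.

No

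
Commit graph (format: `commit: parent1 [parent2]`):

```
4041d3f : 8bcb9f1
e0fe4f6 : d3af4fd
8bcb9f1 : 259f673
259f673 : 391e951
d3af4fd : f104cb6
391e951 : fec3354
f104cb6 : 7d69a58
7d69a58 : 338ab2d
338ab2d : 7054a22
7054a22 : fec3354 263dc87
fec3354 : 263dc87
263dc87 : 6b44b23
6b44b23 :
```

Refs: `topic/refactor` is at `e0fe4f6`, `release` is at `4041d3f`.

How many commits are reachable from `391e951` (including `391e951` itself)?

Walking parent pointers from 391e951: reachable set = {263dc87, 391e951, 6b44b23, fec3354}.
That is 4 commits.

4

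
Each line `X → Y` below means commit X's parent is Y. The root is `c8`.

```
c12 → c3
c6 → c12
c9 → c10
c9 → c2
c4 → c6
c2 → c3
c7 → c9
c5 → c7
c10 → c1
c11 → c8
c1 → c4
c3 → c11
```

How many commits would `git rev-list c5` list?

Walking parent pointers from c5: reachable set = {c1, c10, c11, c12, c2, c3, c4, c5, c6, c7, c8, c9}.
That is 12 commits.

12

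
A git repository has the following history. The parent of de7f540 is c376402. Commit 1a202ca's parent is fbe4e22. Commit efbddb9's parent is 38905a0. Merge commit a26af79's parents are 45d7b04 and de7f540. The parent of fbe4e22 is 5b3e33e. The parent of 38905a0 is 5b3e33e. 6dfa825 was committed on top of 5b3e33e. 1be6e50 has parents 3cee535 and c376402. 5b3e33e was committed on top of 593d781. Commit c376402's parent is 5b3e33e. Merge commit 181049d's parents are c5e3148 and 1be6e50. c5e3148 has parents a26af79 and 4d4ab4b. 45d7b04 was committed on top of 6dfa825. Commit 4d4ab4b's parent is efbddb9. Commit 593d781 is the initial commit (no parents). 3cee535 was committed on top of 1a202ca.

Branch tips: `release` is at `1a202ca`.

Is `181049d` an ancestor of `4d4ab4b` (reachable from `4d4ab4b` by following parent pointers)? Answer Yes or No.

Ancestors of 4d4ab4b: {38905a0, 4d4ab4b, 593d781, 5b3e33e, efbddb9}.
181049d is not in that set, so it is not an ancestor of 4d4ab4b.

No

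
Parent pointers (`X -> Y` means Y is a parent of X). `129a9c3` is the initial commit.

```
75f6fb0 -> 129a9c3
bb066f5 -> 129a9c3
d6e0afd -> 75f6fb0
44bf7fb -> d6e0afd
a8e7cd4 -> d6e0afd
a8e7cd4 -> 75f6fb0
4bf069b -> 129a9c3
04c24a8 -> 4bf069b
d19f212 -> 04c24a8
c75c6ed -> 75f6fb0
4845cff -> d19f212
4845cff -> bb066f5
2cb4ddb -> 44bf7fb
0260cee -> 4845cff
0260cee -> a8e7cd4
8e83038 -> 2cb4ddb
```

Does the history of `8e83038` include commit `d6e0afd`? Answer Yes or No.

Ancestors of 8e83038 (commits reachable by following parents): {129a9c3, 2cb4ddb, 44bf7fb, 75f6fb0, 8e83038, d6e0afd}.
d6e0afd is in that set, so it is an ancestor of 8e83038.

Yes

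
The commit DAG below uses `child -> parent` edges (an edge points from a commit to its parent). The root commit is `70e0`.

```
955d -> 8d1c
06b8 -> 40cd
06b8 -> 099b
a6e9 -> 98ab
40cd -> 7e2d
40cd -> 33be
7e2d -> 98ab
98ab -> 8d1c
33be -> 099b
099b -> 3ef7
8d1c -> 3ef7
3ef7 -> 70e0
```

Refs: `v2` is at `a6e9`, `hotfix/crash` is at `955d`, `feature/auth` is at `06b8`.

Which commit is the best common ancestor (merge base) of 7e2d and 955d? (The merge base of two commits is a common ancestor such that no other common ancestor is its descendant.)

Ancestors of 7e2d: {3ef7, 70e0, 7e2d, 8d1c, 98ab}.
Ancestors of 955d: {3ef7, 70e0, 8d1c, 955d}.
Common ancestors: {3ef7, 70e0, 8d1c}.
Among these, 8d1c is not an ancestor of any other common ancestor — it is the merge base.

8d1c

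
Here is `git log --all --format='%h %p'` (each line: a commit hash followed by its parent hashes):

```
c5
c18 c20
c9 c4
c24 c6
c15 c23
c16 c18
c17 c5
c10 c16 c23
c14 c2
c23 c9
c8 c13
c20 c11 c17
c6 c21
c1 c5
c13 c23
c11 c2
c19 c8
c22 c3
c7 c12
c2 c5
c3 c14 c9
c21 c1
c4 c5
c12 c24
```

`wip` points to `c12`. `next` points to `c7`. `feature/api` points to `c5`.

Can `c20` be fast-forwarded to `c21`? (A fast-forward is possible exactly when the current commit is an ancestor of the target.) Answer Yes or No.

A fast-forward from c20 to c21 is possible iff c20 is an ancestor of c21.
Ancestors of c21: {c1, c21, c5}.
c20 is not among them, so fast-forward is not possible.

No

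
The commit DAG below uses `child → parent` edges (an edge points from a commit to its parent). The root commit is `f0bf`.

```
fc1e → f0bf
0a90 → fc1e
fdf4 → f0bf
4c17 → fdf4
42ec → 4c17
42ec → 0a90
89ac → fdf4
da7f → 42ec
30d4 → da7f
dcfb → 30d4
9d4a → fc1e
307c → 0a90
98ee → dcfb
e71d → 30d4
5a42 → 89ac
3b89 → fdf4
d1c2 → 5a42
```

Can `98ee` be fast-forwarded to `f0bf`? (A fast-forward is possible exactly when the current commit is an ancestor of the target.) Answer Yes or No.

No

A fast-forward from 98ee to f0bf is possible iff 98ee is an ancestor of f0bf.
Ancestors of f0bf: {f0bf}.
98ee is not among them, so fast-forward is not possible.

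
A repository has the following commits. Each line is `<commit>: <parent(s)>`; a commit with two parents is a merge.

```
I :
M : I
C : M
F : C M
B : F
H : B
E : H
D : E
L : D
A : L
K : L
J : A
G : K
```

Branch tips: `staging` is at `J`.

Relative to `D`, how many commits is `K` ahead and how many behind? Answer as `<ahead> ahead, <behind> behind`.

Reachable from K: {B, C, D, E, F, H, I, K, L, M}.
Reachable from D: {B, C, D, E, F, H, I, M}.
Only in K's history (ahead): {K, L} — 2.
Only in D's history (behind): {} — 0.

2 ahead, 0 behind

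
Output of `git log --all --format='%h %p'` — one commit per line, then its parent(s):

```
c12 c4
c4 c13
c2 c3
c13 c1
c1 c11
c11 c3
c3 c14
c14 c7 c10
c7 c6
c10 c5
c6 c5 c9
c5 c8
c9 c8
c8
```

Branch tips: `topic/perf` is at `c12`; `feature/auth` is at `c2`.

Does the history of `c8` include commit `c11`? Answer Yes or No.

Ancestors of c8: {c8}.
c11 is not in that set, so it is not an ancestor of c8.

No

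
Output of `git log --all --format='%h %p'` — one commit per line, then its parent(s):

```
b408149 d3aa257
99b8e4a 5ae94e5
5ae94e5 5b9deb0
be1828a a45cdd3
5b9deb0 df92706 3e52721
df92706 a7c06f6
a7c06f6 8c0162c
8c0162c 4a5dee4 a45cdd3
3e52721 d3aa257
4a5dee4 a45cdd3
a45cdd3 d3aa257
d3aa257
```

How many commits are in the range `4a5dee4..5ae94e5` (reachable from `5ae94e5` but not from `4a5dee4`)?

Reachable from 5ae94e5: {3e52721, 4a5dee4, 5ae94e5, 5b9deb0, 8c0162c, a45cdd3, a7c06f6, d3aa257, df92706}.
Reachable from 4a5dee4: {4a5dee4, a45cdd3, d3aa257}.
In 5ae94e5's history but not 4a5dee4's: {3e52721, 5ae94e5, 5b9deb0, 8c0162c, a7c06f6, df92706} — 6 commits.

6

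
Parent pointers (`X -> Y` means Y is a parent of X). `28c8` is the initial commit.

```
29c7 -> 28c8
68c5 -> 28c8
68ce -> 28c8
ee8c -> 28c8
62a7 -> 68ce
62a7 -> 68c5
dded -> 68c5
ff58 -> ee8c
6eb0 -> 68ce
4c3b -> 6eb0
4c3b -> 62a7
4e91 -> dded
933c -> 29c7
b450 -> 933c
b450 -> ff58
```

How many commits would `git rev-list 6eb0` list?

3

Walking parent pointers from 6eb0: reachable set = {28c8, 68ce, 6eb0}.
That is 3 commits.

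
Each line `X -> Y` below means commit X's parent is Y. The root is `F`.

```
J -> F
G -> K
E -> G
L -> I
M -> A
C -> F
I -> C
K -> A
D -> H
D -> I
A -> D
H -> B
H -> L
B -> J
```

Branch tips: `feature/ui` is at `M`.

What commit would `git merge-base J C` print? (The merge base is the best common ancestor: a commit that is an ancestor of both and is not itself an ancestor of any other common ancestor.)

F

Ancestors of J: {F, J}.
Ancestors of C: {C, F}.
Common ancestors: {F}.
The only common ancestor is F, so it is the merge base.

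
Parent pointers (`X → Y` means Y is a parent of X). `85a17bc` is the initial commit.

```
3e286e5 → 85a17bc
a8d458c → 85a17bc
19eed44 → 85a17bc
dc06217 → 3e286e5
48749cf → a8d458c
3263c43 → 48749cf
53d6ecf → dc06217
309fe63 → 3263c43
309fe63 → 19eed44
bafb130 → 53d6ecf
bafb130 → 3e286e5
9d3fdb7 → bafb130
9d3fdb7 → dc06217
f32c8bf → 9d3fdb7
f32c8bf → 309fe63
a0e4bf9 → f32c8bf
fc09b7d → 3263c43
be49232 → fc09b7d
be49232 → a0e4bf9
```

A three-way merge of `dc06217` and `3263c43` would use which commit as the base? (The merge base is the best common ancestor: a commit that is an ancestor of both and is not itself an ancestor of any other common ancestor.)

Ancestors of dc06217: {3e286e5, 85a17bc, dc06217}.
Ancestors of 3263c43: {3263c43, 48749cf, 85a17bc, a8d458c}.
Common ancestors: {85a17bc}.
The only common ancestor is 85a17bc, so it is the merge base.

85a17bc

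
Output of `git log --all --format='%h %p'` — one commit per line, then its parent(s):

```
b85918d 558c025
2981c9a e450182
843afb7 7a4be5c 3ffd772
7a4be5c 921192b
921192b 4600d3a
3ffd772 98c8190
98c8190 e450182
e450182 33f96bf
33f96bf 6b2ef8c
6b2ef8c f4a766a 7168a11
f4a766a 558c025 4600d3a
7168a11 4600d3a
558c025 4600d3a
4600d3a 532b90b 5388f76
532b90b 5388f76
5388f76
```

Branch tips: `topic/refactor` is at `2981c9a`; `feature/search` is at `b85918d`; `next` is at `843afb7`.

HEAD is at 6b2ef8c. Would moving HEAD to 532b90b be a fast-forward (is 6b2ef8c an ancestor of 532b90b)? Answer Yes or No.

No

A fast-forward from 6b2ef8c to 532b90b is possible iff 6b2ef8c is an ancestor of 532b90b.
Ancestors of 532b90b: {532b90b, 5388f76}.
6b2ef8c is not among them, so fast-forward is not possible.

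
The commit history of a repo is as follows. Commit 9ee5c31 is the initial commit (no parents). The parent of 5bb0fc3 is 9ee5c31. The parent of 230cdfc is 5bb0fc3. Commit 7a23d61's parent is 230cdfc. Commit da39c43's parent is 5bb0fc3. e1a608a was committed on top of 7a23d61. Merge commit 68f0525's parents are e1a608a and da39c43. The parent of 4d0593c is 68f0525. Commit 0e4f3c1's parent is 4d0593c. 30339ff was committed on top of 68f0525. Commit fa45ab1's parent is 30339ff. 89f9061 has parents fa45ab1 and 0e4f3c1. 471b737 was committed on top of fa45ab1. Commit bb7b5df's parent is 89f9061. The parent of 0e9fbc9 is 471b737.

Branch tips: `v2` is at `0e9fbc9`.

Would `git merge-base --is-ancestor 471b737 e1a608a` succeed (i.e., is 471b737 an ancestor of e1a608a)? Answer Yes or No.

No

Ancestors of e1a608a: {230cdfc, 5bb0fc3, 7a23d61, 9ee5c31, e1a608a}.
471b737 is not in that set, so it is not an ancestor of e1a608a.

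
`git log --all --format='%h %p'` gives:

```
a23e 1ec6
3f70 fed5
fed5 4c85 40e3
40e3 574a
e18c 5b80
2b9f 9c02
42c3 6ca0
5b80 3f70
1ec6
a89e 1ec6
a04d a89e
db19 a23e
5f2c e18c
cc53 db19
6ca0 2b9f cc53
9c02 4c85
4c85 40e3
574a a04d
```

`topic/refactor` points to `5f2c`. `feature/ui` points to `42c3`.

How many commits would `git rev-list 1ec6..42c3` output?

Reachable from 42c3: {1ec6, 2b9f, 40e3, 42c3, 4c85, 574a, 6ca0, 9c02, a04d, a23e, a89e, cc53, db19}.
Reachable from 1ec6: {1ec6}.
In 42c3's history but not 1ec6's: {2b9f, 40e3, 42c3, 4c85, 574a, 6ca0, 9c02, a04d, a23e, a89e, cc53, db19} — 12 commits.

12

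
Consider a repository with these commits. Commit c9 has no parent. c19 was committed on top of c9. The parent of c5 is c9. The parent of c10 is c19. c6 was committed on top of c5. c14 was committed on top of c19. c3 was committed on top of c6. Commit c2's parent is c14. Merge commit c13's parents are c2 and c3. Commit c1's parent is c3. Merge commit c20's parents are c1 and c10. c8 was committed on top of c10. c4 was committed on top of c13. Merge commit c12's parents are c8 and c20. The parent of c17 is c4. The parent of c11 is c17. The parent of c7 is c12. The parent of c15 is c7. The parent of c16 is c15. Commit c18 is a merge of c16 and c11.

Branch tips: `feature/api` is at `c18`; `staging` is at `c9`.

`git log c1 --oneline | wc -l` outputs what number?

5

Walking parent pointers from c1: reachable set = {c1, c3, c5, c6, c9}.
That is 5 commits.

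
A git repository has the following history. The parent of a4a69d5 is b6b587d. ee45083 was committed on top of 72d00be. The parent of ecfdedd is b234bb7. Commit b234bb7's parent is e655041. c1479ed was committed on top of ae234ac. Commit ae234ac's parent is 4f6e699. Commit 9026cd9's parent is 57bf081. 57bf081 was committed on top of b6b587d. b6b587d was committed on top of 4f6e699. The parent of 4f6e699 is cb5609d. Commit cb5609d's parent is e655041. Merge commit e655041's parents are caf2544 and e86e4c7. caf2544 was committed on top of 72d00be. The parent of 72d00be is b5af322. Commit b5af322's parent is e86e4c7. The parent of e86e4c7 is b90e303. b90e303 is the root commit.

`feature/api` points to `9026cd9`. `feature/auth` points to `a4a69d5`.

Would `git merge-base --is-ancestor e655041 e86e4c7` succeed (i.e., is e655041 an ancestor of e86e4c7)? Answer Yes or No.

Ancestors of e86e4c7: {b90e303, e86e4c7}.
e655041 is not in that set, so it is not an ancestor of e86e4c7.

No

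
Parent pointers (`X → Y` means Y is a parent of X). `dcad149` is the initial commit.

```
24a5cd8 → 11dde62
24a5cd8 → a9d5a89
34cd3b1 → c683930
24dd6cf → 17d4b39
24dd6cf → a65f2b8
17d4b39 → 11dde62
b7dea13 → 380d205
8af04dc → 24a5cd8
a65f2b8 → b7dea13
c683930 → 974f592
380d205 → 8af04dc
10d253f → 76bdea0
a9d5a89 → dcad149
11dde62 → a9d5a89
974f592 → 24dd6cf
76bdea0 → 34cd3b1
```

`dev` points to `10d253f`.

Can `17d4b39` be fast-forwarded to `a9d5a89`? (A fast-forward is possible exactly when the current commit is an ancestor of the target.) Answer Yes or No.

A fast-forward from 17d4b39 to a9d5a89 is possible iff 17d4b39 is an ancestor of a9d5a89.
Ancestors of a9d5a89: {a9d5a89, dcad149}.
17d4b39 is not among them, so fast-forward is not possible.

No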